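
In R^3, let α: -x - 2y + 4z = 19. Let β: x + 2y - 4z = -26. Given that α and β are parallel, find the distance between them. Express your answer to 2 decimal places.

Rescale β by 1/(-1): -x - 2y + 4z = 26. Then distance = |19 − 26| / √21 ≈ 1.53.

1.53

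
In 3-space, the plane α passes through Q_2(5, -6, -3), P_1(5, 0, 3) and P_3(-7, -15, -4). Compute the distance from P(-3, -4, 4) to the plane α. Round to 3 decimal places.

0.213

Q_2P_1 = (0, 6, 6), Q_2P_3 = (-12, -9, -1); a normal to α is Q_2P_1 × Q_2P_3 = (48, -72, 72).
Using Q_2: α has equation 48x - 72y + 72z = 456.
n·P − d = (48)·(-3) + (-72)·(-4) + (72)·(4) − 456 = -24; |n| = √12672.
Distance = |-24| / √12672 = 24/√12672 ≈ 0.213.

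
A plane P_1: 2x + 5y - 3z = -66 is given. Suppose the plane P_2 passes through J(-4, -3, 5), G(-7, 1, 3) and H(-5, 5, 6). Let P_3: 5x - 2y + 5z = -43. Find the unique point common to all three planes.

JG = (-3, 4, -2), JH = (-1, 8, 1); a normal to P_2 is JG × JH = (20, 5, -20).
Using J: P_2 has equation 20x + 5y - 20z = -195.
Solving the 3×3 linear system 2x + 5y - 3z = -66, 20x + 5y - 20z = -195, 5x - 2y + 5z = -43 (e.g. by elimination or Cramer's rule, determinant = -835) gives (-10, -11, -3).

(-10, -11, -3)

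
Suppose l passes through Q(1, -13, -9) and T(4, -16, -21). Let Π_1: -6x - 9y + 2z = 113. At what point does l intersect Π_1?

(-3, -9, 7)

A direction vector for l is T − Q = (3, -3, -12).
Substitute r = (1, -13, -9) + t(3, -3, -12) into the plane: 93 + (-15)t = 113, so t = -4/3.
Intersection: (1, -13, -9) + (-4/3)·(3, -3, -12) = (-3, -9, 7).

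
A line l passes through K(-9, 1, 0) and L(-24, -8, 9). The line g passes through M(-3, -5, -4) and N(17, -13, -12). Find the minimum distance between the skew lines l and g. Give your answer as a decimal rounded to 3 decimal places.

2.058

A direction vector for l is L − K = (-15, -9, 9).
A direction vector for g is N − M = (20, -8, -8).
Common perpendicular direction n = (-15, -9, 9) × (20, -8, -8) = (144, 60, 300).
With w = (-3, -5, -4) − (-9, 1, 0) = (6, -6, -4), w · n = -696.
Distance = |w · n| / |n| = |-696| / √114336 ≈ 2.058.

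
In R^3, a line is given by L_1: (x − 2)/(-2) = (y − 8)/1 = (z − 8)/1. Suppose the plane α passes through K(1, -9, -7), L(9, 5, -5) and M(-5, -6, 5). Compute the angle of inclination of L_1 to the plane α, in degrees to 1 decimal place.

L_1 has direction (-2, 1, 1) through (2, 8, 8).
KL = (8, 14, 2), KM = (-6, 3, 12); a normal to α is KL × KM = (162, -108, 108).
Using K: α has equation 162x - 108y + 108z = 378.
sin θ = |n·v| / (|n||v|) = |-324| / (√49572 · √6) = 0.59409.
θ ≈ 36.4°.

36.4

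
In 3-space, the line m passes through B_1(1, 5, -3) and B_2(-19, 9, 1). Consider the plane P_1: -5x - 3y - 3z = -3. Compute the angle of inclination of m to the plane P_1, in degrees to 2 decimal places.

A direction vector for m is B_2 − B_1 = (-20, 4, 4).
sin θ = |n·v| / (|n||v|) = |76| / (√43 · √432) = 0.55762.
θ ≈ 33.89°.

33.89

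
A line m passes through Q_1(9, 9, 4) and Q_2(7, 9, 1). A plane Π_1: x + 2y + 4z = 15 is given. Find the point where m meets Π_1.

A direction vector for m is Q_2 − Q_1 = (-2, 0, -3).
Substitute r = (9, 9, 4) + t(-2, 0, -3) into the plane: 43 + (-14)t = 15, so t = 2.
Intersection: (9, 9, 4) + 2·(-2, 0, -3) = (5, 9, -2).

(5, 9, -2)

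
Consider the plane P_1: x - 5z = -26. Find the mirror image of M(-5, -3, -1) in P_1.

λ = (n·M − d)/|n|² = (0 − (-26))/26 = 1.
Reflection = M − 2λn = (-5, -3, -1) − 2·(1, 0, -5) = (-7, -3, 9).

(-7, -3, 9)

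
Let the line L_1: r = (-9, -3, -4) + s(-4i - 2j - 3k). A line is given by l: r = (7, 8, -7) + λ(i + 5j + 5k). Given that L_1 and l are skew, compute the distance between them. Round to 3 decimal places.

Common perpendicular direction n = (-4, -2, -3) × (1, 5, 5) = (5, 17, -18).
With w = (7, 8, -7) − (-9, -3, -4) = (16, 11, -3), w · n = 321.
Distance = |w · n| / |n| = |321| / √638 ≈ 12.709.

12.709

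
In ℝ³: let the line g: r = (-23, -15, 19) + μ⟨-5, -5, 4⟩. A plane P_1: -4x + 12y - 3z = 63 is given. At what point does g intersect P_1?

Substitute r = (-23, -15, 19) + t(-5, -5, 4) into the plane: -145 + (-52)t = 63, so t = -4.
Intersection: (-23, -15, 19) + (-4)·(-5, -5, 4) = (-3, 5, 3).

(-3, 5, 3)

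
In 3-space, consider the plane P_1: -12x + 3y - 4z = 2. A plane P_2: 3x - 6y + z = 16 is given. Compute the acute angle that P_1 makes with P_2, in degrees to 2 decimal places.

48.87

cos θ = |n₁·n₂| / (|n₁||n₂|) = |-58| / (√169 · √46).
θ = arccos(0.65782) ≈ 48.87°.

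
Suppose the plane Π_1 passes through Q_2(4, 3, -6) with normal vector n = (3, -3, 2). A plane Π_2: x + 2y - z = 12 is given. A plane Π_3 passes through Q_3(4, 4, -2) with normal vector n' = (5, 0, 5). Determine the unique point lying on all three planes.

Π_1: n·r = n·Q_2 gives 3x - 3y + 2z = -9.
Π_3: n'·r = n'·Q_3 gives 5x + 5z = 10.
Solving the 3×3 linear system 3x - 3y + 2z = -9, x + 2y - z = 12, 5x + 5z = 10 (e.g. by elimination or Cramer's rule, determinant = 40) gives (2, 5, 0).

(2, 5, 0)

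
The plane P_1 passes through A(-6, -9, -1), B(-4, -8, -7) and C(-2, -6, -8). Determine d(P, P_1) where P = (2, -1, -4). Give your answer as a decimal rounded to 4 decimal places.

AB = (2, 1, -6), AC = (4, 3, -7); a normal to P_1 is AB × AC = (11, -10, 2).
Using A: P_1 has equation 11x - 10y + 2z = 22.
n·P − d = (11)·(2) + (-10)·(-1) + (2)·(-4) − 22 = 2; |n| = √225.
Distance = |2| / √225 = 2/√225 ≈ 0.1333.

0.1333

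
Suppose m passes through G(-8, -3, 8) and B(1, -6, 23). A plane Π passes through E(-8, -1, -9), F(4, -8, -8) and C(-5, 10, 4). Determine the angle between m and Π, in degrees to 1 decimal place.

A direction vector for m is B − G = (9, -3, 15).
EF = (12, -7, 1), EC = (3, 11, 13); a normal to Π is EF × EC = (-102, -153, 153).
Using E: Π has equation -102x - 153y + 153z = -408.
sin θ = |n·v| / (|n||v|) = |1836| / (√57222 · √315) = 0.43245.
θ ≈ 25.6°.

25.6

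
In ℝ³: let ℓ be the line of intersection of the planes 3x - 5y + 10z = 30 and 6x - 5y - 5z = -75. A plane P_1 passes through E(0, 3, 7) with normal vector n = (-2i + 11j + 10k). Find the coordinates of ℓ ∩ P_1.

Direction of ℓ: (3, -5, 10) × (6, -5, -5) = (75, 75, 15).
A point on ℓ: solving the two plane equations with x = -25 gives (-25, -17, 2).
P_1: n·r = n·E gives -2x + 11y + 10z = 103.
Substitute r = (-25, -17, 2) + t(75, 75, 15) into the plane: -117 + 825t = 103, so t = 4/15.
Intersection: (-25, -17, 2) + (4/15)·(75, 75, 15) = (-5, 3, 6).

(-5, 3, 6)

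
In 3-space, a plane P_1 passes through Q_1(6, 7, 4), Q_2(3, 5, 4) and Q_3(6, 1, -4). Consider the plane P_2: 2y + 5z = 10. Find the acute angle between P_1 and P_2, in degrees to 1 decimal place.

Q_1Q_2 = (-3, -2, 0), Q_1Q_3 = (0, -6, -8); a normal to P_1 is Q_1Q_2 × Q_1Q_3 = (16, -24, 18).
Using Q_1: P_1 has equation 16x - 24y + 18z = 0.
cos θ = |n₁·n₂| / (|n₁||n₂|) = |42| / (√1156 · √29).
θ = arccos(0.22939) ≈ 76.7°.

76.7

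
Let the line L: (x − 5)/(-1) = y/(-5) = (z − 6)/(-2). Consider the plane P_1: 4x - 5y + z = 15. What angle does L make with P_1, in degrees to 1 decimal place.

L has direction (-1, -5, -2) through (5, 0, 6).
sin θ = |n·v| / (|n||v|) = |19| / (√42 · √30) = 0.53526.
θ ≈ 32.4°.

32.4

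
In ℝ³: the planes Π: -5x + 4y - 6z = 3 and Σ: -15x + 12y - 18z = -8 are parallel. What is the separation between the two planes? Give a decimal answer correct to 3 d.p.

Rescale Σ by 1/3: -5x + 4y - 6z = -8/3. Then distance = |3 − (-8/3)| / √77 ≈ 0.646.

0.646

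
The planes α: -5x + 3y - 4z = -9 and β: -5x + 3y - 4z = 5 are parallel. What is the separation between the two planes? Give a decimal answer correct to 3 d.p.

1.980

Same normal n = (-5, 3, -4) with |n| = √50; distance = |-9 − 5| / |n| = 14/√50 ≈ 1.980.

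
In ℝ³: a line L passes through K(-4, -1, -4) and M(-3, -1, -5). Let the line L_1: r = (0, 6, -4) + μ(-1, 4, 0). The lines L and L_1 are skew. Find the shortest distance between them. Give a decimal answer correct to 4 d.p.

A direction vector for L is M − K = (1, 0, -1).
Common perpendicular direction n = (1, 0, -1) × (-1, 4, 0) = (4, 1, 4).
With w = (0, 6, -4) − (-4, -1, -4) = (4, 7, 0), w · n = 23.
Distance = |w · n| / |n| = |23| / √33 ≈ 4.0038.

4.0038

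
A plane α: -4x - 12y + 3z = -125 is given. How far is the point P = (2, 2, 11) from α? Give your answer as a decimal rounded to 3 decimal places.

n·P − d = (-4)·(2) + (-12)·(2) + (3)·(11) − (-125) = 126; |n| = √169.
Distance = |126| / √169 = 126/√169 ≈ 9.692.

9.692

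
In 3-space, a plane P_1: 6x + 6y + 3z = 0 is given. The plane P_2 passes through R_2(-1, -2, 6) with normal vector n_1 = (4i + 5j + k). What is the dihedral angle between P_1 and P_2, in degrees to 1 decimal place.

12.2

P_2: n_1·r = n_1·R_2 gives 4x + 5y + z = -8.
cos θ = |n₁·n₂| / (|n₁||n₂|) = |57| / (√81 · √42).
θ = arccos(0.97725) ≈ 12.2°.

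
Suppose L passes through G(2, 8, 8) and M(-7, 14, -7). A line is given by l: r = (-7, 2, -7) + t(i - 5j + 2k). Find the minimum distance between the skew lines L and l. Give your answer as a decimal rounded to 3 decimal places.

0.485

A direction vector for L is M − G = (-9, 6, -15).
Common perpendicular direction n = (-9, 6, -15) × (1, -5, 2) = (-63, 3, 39).
With w = (-7, 2, -7) − (2, 8, 8) = (-9, -6, -15), w · n = -36.
Distance = |w · n| / |n| = |-36| / √5499 ≈ 0.485.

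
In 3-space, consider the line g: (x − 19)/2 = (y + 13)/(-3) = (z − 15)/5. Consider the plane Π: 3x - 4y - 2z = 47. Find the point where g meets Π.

(11, -1, -5)

g has direction (2, -3, 5) through (19, -13, 15).
Substitute r = (19, -13, 15) + t(2, -3, 5) into the plane: 79 + 8t = 47, so t = -4.
Intersection: (19, -13, 15) + (-4)·(2, -3, 5) = (11, -1, -5).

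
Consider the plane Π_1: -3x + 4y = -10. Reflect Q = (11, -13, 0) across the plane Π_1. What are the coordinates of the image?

λ = (n·Q − d)/|n|² = (-85 − (-10))/25 = -3.
Reflection = Q − 2λn = (11, -13, 0) − (-6)·(-3, 4, 0) = (-7, 11, 0).

(-7, 11, 0)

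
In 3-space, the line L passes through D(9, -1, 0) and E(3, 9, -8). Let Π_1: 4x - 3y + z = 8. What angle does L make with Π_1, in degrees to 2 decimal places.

A direction vector for L is E − D = (-6, 10, -8).
sin θ = |n·v| / (|n||v|) = |-62| / (√26 · √200) = 0.85979.
θ ≈ 59.29°.

59.29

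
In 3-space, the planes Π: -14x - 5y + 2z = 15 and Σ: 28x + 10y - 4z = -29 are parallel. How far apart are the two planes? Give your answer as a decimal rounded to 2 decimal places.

0.03

Rescale Σ by 1/(-2): -14x - 5y + 2z = 29/2. Then distance = |15 − (29/2)| / √225 ≈ 0.03.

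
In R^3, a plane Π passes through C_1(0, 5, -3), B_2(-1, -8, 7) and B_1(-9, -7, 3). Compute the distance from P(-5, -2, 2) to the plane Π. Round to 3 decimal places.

1.043

C_1B_2 = (-1, -13, 10), C_1B_1 = (-9, -12, 6); a normal to Π is C_1B_2 × C_1B_1 = (42, -84, -105).
Using C_1: Π has equation 42x - 84y - 105z = -105.
n·P − d = (42)·(-5) + (-84)·(-2) + (-105)·(2) − (-105) = -147; |n| = √19845.
Distance = |-147| / √19845 = 147/√19845 ≈ 1.043.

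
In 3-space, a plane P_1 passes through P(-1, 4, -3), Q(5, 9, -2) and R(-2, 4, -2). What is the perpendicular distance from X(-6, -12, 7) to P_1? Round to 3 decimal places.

PQ = (6, 5, 1), PR = (-1, 0, 1); a normal to P_1 is PQ × PR = (5, -7, 5).
Using P: P_1 has equation 5x - 7y + 5z = -48.
n·X − d = (5)·(-6) + (-7)·(-12) + (5)·(7) − (-48) = 137; |n| = √99.
Distance = |137| / √99 = 137/√99 ≈ 13.769.

13.769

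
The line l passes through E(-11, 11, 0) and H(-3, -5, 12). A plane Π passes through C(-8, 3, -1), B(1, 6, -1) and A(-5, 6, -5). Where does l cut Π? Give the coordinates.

A direction vector for l is H − E = (8, -16, 12).
CB = (9, 3, 0), CA = (3, 3, -4); a normal to Π is CB × CA = (-12, 36, 18).
Using C: Π has equation -12x + 36y + 18z = 186.
Substitute r = (-11, 11, 0) + t(8, -16, 12) into the plane: 528 + (-456)t = 186, so t = 3/4.
Intersection: (-11, 11, 0) + (3/4)·(8, -16, 12) = (-5, -1, 9).

(-5, -1, 9)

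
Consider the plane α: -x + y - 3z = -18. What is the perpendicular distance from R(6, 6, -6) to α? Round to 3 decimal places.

n·R − d = (-1)·(6) + (1)·(6) + (-3)·(-6) − (-18) = 36; |n| = √11.
Distance = |36| / √11 = 36/√11 ≈ 10.854.

10.854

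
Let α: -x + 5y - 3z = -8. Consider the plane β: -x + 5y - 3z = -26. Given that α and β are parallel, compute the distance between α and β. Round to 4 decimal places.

3.0426

Same normal n = (-1, 5, -3) with |n| = √35; distance = |-8 − (-26)| / |n| = 18/√35 ≈ 3.0426.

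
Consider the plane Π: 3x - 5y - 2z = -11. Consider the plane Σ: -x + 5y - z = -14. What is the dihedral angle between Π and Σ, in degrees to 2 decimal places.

cos θ = |n₁·n₂| / (|n₁||n₂|) = |-26| / (√38 · √27).
θ = arccos(0.81171) ≈ 35.74°.

35.74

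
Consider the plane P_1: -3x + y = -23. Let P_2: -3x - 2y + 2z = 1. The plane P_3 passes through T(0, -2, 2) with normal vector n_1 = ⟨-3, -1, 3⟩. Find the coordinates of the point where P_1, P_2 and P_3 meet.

(7, -2, 9)

P_3: n_1·r = n_1·T gives -3x - y + 3z = 8.
Solving the 3×3 linear system -3x + y = -23, -3x - 2y + 2z = 1, -3x - y + 3z = 8 (e.g. by elimination or Cramer's rule, determinant = 15) gives (7, -2, 9).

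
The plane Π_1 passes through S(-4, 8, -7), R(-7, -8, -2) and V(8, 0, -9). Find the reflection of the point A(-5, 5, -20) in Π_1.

SR = (-3, -16, 5), SV = (12, -8, -2); a normal to Π_1 is SR × SV = (72, 54, 216).
Using S: Π_1 has equation 72x + 54y + 216z = -1368.
λ = (n·A − d)/|n|² = (-4410 − (-1368))/54756 = -1/18.
Reflection = A − 2λn = (-5, 5, -20) − (-1/9)·(72, 54, 216) = (3, 11, 4).

(3, 11, 4)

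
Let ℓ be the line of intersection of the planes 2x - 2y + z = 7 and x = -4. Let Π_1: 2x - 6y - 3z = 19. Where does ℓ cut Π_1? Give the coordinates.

(-4, -6, 3)

Direction of ℓ: (2, -2, 1) × (1, 0, 0) = (0, 1, 2).
A point on ℓ: solving the two plane equations with y = -5 gives (-4, -5, 5).
Substitute r = (-4, -5, 5) + t(0, 1, 2) into the plane: 7 + (-12)t = 19, so t = -1.
Intersection: (-4, -5, 5) + (-1)·(0, 1, 2) = (-4, -6, 3).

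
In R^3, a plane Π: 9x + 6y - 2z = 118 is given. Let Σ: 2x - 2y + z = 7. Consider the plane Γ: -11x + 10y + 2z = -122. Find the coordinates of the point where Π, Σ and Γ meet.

(10, 1, -11)

Solving the 3×3 linear system 9x + 6y - 2z = 118, 2x - 2y + z = 7, -11x + 10y + 2z = -122 (e.g. by elimination or Cramer's rule, determinant = -212) gives (10, 1, -11).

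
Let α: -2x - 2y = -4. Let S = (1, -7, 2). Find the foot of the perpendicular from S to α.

(5, -3, 2)

Foot = S − λn with λ = (n·S − d)/|n|² = (12 − (-4))/8 = 2.
Foot = (1, -7, 2) − 2·(-2, -2, 0) = (5, -3, 2).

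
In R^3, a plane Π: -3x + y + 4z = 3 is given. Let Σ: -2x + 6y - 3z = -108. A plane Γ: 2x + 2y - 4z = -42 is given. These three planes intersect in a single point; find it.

(9, -10, 10)

Solving the 3×3 linear system -3x + y + 4z = 3, -2x + 6y - 3z = -108, 2x + 2y - 4z = -42 (e.g. by elimination or Cramer's rule, determinant = -24) gives (9, -10, 10).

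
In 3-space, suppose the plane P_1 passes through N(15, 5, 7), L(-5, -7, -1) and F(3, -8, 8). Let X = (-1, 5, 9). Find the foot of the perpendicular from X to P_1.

NL = (-20, -12, -8), NF = (-12, -13, 1); a normal to P_1 is NL × NF = (-116, 116, 116).
Using N: P_1 has equation -116x + 116y + 116z = -348.
Foot = X − λn with λ = (n·X − d)/|n|² = (1740 − (-348))/40368 = 3/58.
Foot = (-1, 5, 9) − (3/58)·(-116, 116, 116) = (5, -1, 3).

(5, -1, 3)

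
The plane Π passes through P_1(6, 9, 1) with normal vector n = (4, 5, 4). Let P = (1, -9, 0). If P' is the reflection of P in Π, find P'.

(17, 11, 16)

Π: n·r = n·P_1 gives 4x + 5y + 4z = 73.
λ = (n·P − d)/|n|² = (-41 − 73)/57 = -2.
Reflection = P − 2λn = (1, -9, 0) − (-4)·(4, 5, 4) = (17, 11, 16).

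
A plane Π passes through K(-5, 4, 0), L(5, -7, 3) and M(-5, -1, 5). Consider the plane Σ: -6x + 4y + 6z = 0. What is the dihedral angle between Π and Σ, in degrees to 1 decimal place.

70.1

KL = (10, -11, 3), KM = (0, -5, 5); a normal to Π is KL × KM = (-40, -50, -50).
Using K: Π has equation -40x - 50y - 50z = 0.
cos θ = |n₁·n₂| / (|n₁||n₂|) = |-260| / (√6600 · √88).
θ = arccos(0.34116) ≈ 70.1°.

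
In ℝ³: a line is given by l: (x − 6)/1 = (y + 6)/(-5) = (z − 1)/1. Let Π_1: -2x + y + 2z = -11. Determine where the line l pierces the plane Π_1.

l has direction (1, -5, 1) through (6, -6, 1).
Substitute r = (6, -6, 1) + t(1, -5, 1) into the plane: -16 + (-5)t = -11, so t = -1.
Intersection: (6, -6, 1) + (-1)·(1, -5, 1) = (5, -1, 0).

(5, -1, 0)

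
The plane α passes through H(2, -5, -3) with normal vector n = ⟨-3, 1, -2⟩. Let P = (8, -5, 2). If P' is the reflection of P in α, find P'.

(-4, -1, -6)

α: n·r = n·H gives -3x + y - 2z = -5.
λ = (n·P − d)/|n|² = (-33 − (-5))/14 = -2.
Reflection = P − 2λn = (8, -5, 2) − (-4)·(-3, 1, -2) = (-4, -1, -6).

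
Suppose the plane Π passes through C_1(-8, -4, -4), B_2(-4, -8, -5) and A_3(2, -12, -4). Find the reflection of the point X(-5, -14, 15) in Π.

(11, 6, -1)

C_1B_2 = (4, -4, -1), C_1A_3 = (10, -8, 0); a normal to Π is C_1B_2 × C_1A_3 = (-8, -10, 8).
Using C_1: Π has equation -8x - 10y + 8z = 72.
λ = (n·X − d)/|n|² = (300 − 72)/228 = 1.
Reflection = X − 2λn = (-5, -14, 15) − 2·(-8, -10, 8) = (11, 6, -1).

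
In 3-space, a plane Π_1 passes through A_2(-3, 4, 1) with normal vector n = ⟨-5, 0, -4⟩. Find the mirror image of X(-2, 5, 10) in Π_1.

Π_1: n·r = n·A_2 gives -5x - 4z = 11.
λ = (n·X − d)/|n|² = (-30 − 11)/41 = -1.
Reflection = X − 2λn = (-2, 5, 10) − (-2)·(-5, 0, -4) = (-12, 5, 2).

(-12, 5, 2)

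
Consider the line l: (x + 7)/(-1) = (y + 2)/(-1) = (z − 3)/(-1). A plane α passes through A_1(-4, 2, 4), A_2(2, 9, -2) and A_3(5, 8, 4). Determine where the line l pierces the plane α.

l has direction (-1, -1, -1) through (-7, -2, 3).
A_1A_2 = (6, 7, -6), A_1A_3 = (9, 6, 0); a normal to α is A_1A_2 × A_1A_3 = (36, -54, -27).
Using A_1: α has equation 36x - 54y - 27z = -360.
Substitute r = (-7, -2, 3) + t(-1, -1, -1) into the plane: -225 + 45t = -360, so t = -3.
Intersection: (-7, -2, 3) + (-3)·(-1, -1, -1) = (-4, 1, 6).

(-4, 1, 6)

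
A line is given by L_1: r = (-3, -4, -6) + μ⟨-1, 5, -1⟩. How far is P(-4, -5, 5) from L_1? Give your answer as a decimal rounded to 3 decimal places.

10.708

Taking (-3, -4, -6) on L_1 with direction v = (-1, 5, -1): w = P − (-3, -4, -6) = (-1, -1, 11), and w × v = (-54, -12, -6).
Distance = |w × v| / |v| = √3096 / √27 ≈ 10.708.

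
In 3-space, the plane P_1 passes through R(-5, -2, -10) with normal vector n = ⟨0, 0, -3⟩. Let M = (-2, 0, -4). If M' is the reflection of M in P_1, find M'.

P_1: n·r = n·R gives -3z = 30.
λ = (n·M − d)/|n|² = (12 − 30)/9 = -2.
Reflection = M − 2λn = (-2, 0, -4) − (-4)·(0, 0, -3) = (-2, 0, -16).

(-2, 0, -16)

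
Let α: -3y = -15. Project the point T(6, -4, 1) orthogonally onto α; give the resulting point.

Foot = T − λn with λ = (n·T − d)/|n|² = (12 − (-15))/9 = 3.
Foot = (6, -4, 1) − 3·(0, -3, 0) = (6, 5, 1).

(6, 5, 1)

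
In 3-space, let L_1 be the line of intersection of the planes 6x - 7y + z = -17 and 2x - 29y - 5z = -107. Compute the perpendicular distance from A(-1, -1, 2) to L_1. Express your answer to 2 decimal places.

4.52

Direction of L_1: (6, -7, 1) × (2, -29, -5) = (64, 32, -160).
A point on L_1: solving the two plane equations with x = 2 gives (2, 4, -1).
Taking (2, 4, -1) on L_1 with direction v = (64, 32, -160): w = A − (2, 4, -1) = (-3, -5, 3), and w × v = (704, -288, 224).
Distance = |w × v| / |v| = √628736 / √30720 ≈ 4.52.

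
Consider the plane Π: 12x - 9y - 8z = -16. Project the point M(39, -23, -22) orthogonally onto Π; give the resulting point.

Foot = M − λn with λ = (n·M − d)/|n|² = (851 − (-16))/289 = 3.
Foot = (39, -23, -22) − 3·(12, -9, -8) = (3, 4, 2).

(3, 4, 2)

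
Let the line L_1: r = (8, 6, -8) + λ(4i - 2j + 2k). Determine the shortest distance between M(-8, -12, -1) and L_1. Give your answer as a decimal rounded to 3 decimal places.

24.917

Taking (8, 6, -8) on L_1 with direction v = (4, -2, 2): w = M − (8, 6, -8) = (-16, -18, 7), and w × v = (-22, 60, 104).
Distance = |w × v| / |v| = √14900 / √24 ≈ 24.917.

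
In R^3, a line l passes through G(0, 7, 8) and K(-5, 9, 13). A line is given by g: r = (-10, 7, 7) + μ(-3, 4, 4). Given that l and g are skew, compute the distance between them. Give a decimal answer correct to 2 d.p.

7.01

A direction vector for l is K − G = (-5, 2, 5).
Common perpendicular direction n = (-5, 2, 5) × (-3, 4, 4) = (-12, 5, -14).
With w = (-10, 7, 7) − (0, 7, 8) = (-10, 0, -1), w · n = 134.
Distance = |w · n| / |n| = |134| / √365 ≈ 7.01.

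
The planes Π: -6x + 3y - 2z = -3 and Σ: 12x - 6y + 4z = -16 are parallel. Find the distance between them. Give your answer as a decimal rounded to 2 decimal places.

Rescale Σ by 1/(-2): -6x + 3y - 2z = 8. Then distance = |-3 − 8| / √49 ≈ 1.57.

1.57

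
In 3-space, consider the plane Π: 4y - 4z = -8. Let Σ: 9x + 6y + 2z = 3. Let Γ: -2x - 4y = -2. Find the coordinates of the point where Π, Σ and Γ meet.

(-1, 1, 3)

Solving the 3×3 linear system 4y - 4z = -8, 9x + 6y + 2z = 3, -2x - 4y = -2 (e.g. by elimination or Cramer's rule, determinant = 80) gives (-1, 1, 3).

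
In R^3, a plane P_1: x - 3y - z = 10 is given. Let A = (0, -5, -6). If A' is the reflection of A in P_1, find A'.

(-2, 1, -4)

λ = (n·A − d)/|n|² = (21 − 10)/11 = 1.
Reflection = A − 2λn = (0, -5, -6) − 2·(1, -3, -1) = (-2, 1, -4).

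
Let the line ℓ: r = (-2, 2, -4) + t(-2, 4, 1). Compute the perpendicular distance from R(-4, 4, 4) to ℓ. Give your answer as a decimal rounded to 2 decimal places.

7.28

Taking (-2, 2, -4) on ℓ with direction v = (-2, 4, 1): w = R − (-2, 2, -4) = (-2, 2, 8), and w × v = (-30, -14, -4).
Distance = |w × v| / |v| = √1112 / √21 ≈ 7.28.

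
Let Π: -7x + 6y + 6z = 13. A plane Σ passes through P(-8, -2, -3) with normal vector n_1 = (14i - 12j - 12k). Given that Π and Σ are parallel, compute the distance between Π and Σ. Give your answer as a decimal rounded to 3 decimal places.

Σ: n_1·r = n_1·P gives 14x - 12y - 12z = -52.
Rescale Σ by 1/(-2): -7x + 6y + 6z = 26. Then distance = |13 − 26| / √121 ≈ 1.182.

1.182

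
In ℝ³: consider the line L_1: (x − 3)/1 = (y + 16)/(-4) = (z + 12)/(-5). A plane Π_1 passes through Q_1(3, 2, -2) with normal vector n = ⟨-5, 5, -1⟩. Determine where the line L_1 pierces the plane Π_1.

(-1, 0, 8)

L_1 has direction (1, -4, -5) through (3, -16, -12).
Π_1: n·r = n·Q_1 gives -5x + 5y - z = -3.
Substitute r = (3, -16, -12) + t(1, -4, -5) into the plane: -83 + (-20)t = -3, so t = -4.
Intersection: (3, -16, -12) + (-4)·(1, -4, -5) = (-1, 0, 8).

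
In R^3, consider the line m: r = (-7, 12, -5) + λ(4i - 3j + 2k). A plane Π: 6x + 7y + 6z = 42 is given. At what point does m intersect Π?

Substitute r = (-7, 12, -5) + t(4, -3, 2) into the plane: 12 + 15t = 42, so t = 2.
Intersection: (-7, 12, -5) + 2·(4, -3, 2) = (1, 6, -1).

(1, 6, -1)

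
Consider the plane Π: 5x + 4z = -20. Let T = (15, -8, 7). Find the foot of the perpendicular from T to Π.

Foot = T − λn with λ = (n·T − d)/|n|² = (103 − (-20))/41 = 3.
Foot = (15, -8, 7) − 3·(5, 0, 4) = (0, -8, -5).

(0, -8, -5)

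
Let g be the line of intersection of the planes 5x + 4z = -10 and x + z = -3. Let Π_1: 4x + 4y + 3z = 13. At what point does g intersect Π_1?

(2, 5, -5)

Direction of g: (5, 0, 4) × (1, 0, 1) = (0, -1, 0).
A point on g: solving the two plane equations with y = 14 gives (2, 14, -5).
Substitute r = (2, 14, -5) + t(0, -1, 0) into the plane: 49 + (-4)t = 13, so t = 9.
Intersection: (2, 14, -5) + 9·(0, -1, 0) = (2, 5, -5).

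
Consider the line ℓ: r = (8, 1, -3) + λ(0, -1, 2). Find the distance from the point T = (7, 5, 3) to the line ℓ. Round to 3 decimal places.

6.340

Taking (8, 1, -3) on ℓ with direction v = (0, -1, 2): w = T − (8, 1, -3) = (-1, 4, 6), and w × v = (14, 2, 1).
Distance = |w × v| / |v| = √201 / √5 ≈ 6.340.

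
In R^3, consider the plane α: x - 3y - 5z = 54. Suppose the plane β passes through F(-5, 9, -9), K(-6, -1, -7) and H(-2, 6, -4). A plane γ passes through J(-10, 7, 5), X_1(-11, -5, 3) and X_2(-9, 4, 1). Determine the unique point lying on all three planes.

FK = (-1, -10, 2), FH = (3, -3, 5); a normal to β is FK × FH = (-44, 11, 33).
Using F: β has equation -44x + 11y + 33z = 22.
JX_1 = (-1, -12, -2), JX_2 = (1, -3, -4); a normal to γ is JX_1 × JX_2 = (42, -6, 15).
Using J: γ has equation 42x - 6y + 15z = -387.
Solving the 3×3 linear system x - 3y - 5z = 54, -44x + 11y + 33z = 22, 42x - 6y + 15z = -387 (e.g. by elimination or Cramer's rule, determinant = -4785) gives (-8, -9, -7).

(-8, -9, -7)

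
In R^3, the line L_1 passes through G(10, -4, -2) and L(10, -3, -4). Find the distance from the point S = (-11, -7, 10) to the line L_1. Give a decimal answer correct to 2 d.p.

21.17

A direction vector for L_1 is L − G = (0, 1, -2).
Taking (10, -4, -2) on L_1 with direction v = (0, 1, -2): w = S − (10, -4, -2) = (-21, -3, 12), and w × v = (-6, -42, -21).
Distance = |w × v| / |v| = √2241 / √5 ≈ 21.17.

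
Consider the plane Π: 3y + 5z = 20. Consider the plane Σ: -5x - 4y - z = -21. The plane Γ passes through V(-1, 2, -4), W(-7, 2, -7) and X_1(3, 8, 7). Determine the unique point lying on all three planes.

(0, 5, 1)

VW = (-6, 0, -3), VX_1 = (4, 6, 11); a normal to Γ is VW × VX_1 = (18, 54, -36).
Using V: Γ has equation 18x + 54y - 36z = 234.
Solving the 3×3 linear system 3y + 5z = 20, -5x - 4y - z = -21, 18x + 54y - 36z = 234 (e.g. by elimination or Cramer's rule, determinant = -1584) gives (0, 5, 1).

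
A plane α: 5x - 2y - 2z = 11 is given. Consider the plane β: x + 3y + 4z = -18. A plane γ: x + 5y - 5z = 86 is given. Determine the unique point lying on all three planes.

(1, 7, -10)

Solving the 3×3 linear system 5x - 2y - 2z = 11, x + 3y + 4z = -18, x + 5y - 5z = 86 (e.g. by elimination or Cramer's rule, determinant = -197) gives (1, 7, -10).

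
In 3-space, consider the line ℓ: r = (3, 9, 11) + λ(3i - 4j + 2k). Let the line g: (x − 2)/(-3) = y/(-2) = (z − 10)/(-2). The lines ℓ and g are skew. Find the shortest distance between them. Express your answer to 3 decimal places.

0.277

g has direction (-3, -2, -2) through (2, 0, 10).
Common perpendicular direction n = (3, -4, 2) × (-3, -2, -2) = (12, 0, -18).
With w = (2, 0, 10) − (3, 9, 11) = (-1, -9, -1), w · n = 6.
Distance = |w · n| / |n| = |6| / √468 ≈ 0.277.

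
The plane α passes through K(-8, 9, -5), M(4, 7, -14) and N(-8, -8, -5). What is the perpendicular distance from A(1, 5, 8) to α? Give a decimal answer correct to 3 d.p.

15.800

KM = (12, -2, -9), KN = (0, -17, 0); a normal to α is KM × KN = (-153, 0, -204).
Using K: α has equation -153x - 204z = 2244.
n·A − d = (-153)·(1) + (0)·(5) + (-204)·(8) − 2244 = -4029; |n| = √65025.
Distance = |-4029| / √65025 = 4029/√65025 ≈ 15.800.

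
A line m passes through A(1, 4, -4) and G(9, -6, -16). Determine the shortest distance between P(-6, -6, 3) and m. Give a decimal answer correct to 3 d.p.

13.885

A direction vector for m is G − A = (8, -10, -12).
Taking (1, 4, -4) on m with direction v = (8, -10, -12): w = P − (1, 4, -4) = (-7, -10, 7), and w × v = (190, -28, 150).
Distance = |w × v| / |v| = √59384 / √308 ≈ 13.885.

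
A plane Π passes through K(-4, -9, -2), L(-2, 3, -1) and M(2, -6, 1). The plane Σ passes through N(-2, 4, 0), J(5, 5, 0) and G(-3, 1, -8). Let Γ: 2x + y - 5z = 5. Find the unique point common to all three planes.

KL = (2, 12, 1), KM = (6, 3, 3); a normal to Π is KL × KM = (33, 0, -66).
Using K: Π has equation 33x - 66z = 0.
NJ = (7, 1, 0), NG = (-1, -3, -8); a normal to Σ is NJ × NG = (-8, 56, -20).
Using N: Σ has equation -8x + 56y - 20z = 240.
Solving the 3×3 linear system 33x - 66z = 0, -8x + 56y - 20z = 240, 2x + y - 5z = 5 (e.g. by elimination or Cramer's rule, determinant = -660) gives (-4, 3, -2).

(-4, 3, -2)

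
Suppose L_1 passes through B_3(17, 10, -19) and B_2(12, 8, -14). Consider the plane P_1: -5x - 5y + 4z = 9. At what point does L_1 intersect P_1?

A direction vector for L_1 is B_2 − B_3 = (-5, -2, 5).
Substitute r = (17, 10, -19) + t(-5, -2, 5) into the plane: -211 + 55t = 9, so t = 4.
Intersection: (17, 10, -19) + 4·(-5, -2, 5) = (-3, 2, 1).

(-3, 2, 1)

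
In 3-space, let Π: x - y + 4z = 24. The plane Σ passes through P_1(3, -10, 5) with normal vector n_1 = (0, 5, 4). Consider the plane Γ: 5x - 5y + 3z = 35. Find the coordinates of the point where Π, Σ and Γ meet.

Σ: n_1·r = n_1·P_1 gives 5y + 4z = -30.
Solving the 3×3 linear system x - y + 4z = 24, 5y + 4z = -30, 5x - 5y + 3z = 35 (e.g. by elimination or Cramer's rule, determinant = -85) gives (-6, -10, 5).

(-6, -10, 5)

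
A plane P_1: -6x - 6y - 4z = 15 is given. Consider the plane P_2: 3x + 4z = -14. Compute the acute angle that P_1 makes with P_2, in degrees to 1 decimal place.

cos θ = |n₁·n₂| / (|n₁||n₂|) = |-34| / (√88 · √25).
θ = arccos(0.72488) ≈ 43.5°.

43.5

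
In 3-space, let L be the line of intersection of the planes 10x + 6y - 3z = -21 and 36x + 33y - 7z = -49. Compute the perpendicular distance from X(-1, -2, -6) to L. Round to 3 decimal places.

Direction of L: (10, 6, -3) × (36, 33, -7) = (57, -38, 114).
A point on L: solving the two plane equations with x = -6 gives (-6, 4, -5).
Taking (-6, 4, -5) on L with direction v = (57, -38, 114): w = X − (-6, 4, -5) = (5, -6, -1), and w × v = (-722, -627, 152).
Distance = |w × v| / |v| = √937517 / √17689 ≈ 7.280.

7.280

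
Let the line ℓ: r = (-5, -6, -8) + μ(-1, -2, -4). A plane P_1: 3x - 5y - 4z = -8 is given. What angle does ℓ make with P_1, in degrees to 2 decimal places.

45.22

sin θ = |n·v| / (|n||v|) = |23| / (√50 · √21) = 0.70980.
θ ≈ 45.22°.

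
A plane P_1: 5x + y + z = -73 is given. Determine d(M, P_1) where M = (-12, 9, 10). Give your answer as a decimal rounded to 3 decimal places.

n·M − d = (5)·(-12) + (1)·(9) + (1)·(10) − (-73) = 32; |n| = √27.
Distance = |32| / √27 = 32/√27 ≈ 6.158.

6.158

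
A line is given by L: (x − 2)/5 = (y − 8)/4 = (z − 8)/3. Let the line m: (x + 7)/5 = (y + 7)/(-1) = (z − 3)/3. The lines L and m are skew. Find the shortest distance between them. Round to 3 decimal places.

0.343

L has direction (5, 4, 3) through (2, 8, 8).
m has direction (5, -1, 3) through (-7, -7, 3).
Common perpendicular direction n = (5, 4, 3) × (5, -1, 3) = (15, 0, -25).
With w = (-7, -7, 3) − (2, 8, 8) = (-9, -15, -5), w · n = -10.
Distance = |w · n| / |n| = |-10| / √850 ≈ 0.343.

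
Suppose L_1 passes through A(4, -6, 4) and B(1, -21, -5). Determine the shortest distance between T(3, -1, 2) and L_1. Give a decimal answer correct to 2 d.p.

4.55

A direction vector for L_1 is B − A = (-3, -15, -9).
Taking (4, -6, 4) on L_1 with direction v = (-3, -15, -9): w = T − (4, -6, 4) = (-1, 5, -2), and w × v = (-75, -3, 30).
Distance = |w × v| / |v| = √6534 / √315 ≈ 4.55.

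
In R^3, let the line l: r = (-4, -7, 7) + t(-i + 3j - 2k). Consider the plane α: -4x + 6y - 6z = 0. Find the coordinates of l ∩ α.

(-6, -1, 3)

Substitute r = (-4, -7, 7) + t(-1, 3, -2) into the plane: -68 + 34t = 0, so t = 2.
Intersection: (-4, -7, 7) + 2·(-1, 3, -2) = (-6, -1, 3).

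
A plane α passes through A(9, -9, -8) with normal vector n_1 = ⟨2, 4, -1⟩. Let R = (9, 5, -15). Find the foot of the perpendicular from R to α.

(3, -7, -12)

α: n_1·r = n_1·A gives 2x + 4y - z = -10.
Foot = R − λn with λ = (n·R − d)/|n|² = (53 − (-10))/21 = 3.
Foot = (9, 5, -15) − 3·(2, 4, -1) = (3, -7, -12).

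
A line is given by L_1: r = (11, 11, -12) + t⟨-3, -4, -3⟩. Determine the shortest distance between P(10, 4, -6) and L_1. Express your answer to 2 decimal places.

9.00

Taking (11, 11, -12) on L_1 with direction v = (-3, -4, -3): w = P − (11, 11, -12) = (-1, -7, 6), and w × v = (45, -21, -17).
Distance = |w × v| / |v| = √2755 / √34 ≈ 9.00.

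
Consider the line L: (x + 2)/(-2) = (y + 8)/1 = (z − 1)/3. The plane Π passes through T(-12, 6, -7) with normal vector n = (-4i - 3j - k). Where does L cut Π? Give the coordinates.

(-8, -5, 10)

L has direction (-2, 1, 3) through (-2, -8, 1).
Π: n·r = n·T gives -4x - 3y - z = 37.
Substitute r = (-2, -8, 1) + t(-2, 1, 3) into the plane: 31 + 2t = 37, so t = 3.
Intersection: (-2, -8, 1) + 3·(-2, 1, 3) = (-8, -5, 10).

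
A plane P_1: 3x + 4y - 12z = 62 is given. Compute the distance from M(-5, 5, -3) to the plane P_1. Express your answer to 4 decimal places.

n·M − d = (3)·(-5) + (4)·(5) + (-12)·(-3) − 62 = -21; |n| = √169.
Distance = |-21| / √169 = 21/√169 ≈ 1.6154.

1.6154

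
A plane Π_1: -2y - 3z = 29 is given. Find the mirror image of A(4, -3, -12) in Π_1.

(4, 1, -6)

λ = (n·A − d)/|n|² = (42 − 29)/13 = 1.
Reflection = A − 2λn = (4, -3, -12) − 2·(0, -2, -3) = (4, 1, -6).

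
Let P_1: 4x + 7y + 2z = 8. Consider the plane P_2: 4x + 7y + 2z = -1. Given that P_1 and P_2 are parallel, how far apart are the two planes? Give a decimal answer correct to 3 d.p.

1.083

Same normal n = (4, 7, 2) with |n| = √69; distance = |8 − (-1)| / |n| = 9/√69 ≈ 1.083.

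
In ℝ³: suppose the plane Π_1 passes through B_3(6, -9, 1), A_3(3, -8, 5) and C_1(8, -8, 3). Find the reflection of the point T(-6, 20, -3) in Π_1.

(2, -36, 17)

B_3A_3 = (-3, 1, 4), B_3C_1 = (2, 1, 2); a normal to Π_1 is B_3A_3 × B_3C_1 = (-2, 14, -5).
Using B_3: Π_1 has equation -2x + 14y - 5z = -143.
λ = (n·T − d)/|n|² = (307 − (-143))/225 = 2.
Reflection = T − 2λn = (-6, 20, -3) − 4·(-2, 14, -5) = (2, -36, 17).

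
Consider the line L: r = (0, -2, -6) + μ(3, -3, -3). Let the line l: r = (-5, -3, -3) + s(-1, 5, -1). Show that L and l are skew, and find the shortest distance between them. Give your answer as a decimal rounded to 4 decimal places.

Common perpendicular direction n = (3, -3, -3) × (-1, 5, -1) = (18, 6, 12).
With w = (-5, -3, -3) − (0, -2, -6) = (-5, -1, 3), w · n = -60.
Since n ≠ 0 the lines are not parallel, and w · n = -60 ≠ 0 so they do not intersect; hence they are skew.
Distance = |w · n| / |n| = |-60| / √504 ≈ 2.6726.

2.6726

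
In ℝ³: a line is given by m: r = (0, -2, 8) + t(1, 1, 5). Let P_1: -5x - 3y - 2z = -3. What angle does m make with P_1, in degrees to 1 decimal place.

sin θ = |n·v| / (|n||v|) = |-18| / (√38 · √27) = 0.56195.
θ ≈ 34.2°.

34.2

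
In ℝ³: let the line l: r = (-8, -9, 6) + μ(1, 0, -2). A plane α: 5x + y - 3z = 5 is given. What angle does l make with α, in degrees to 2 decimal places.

56.26

sin θ = |n·v| / (|n||v|) = |11| / (√35 · √5) = 0.83152.
θ ≈ 56.26°.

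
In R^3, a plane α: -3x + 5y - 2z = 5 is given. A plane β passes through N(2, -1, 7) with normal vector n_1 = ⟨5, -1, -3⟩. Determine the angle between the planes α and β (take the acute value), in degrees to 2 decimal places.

β: n_1·r = n_1·N gives 5x - y - 3z = -10.
cos θ = |n₁·n₂| / (|n₁||n₂|) = |-14| / (√38 · √35).
θ = arccos(0.38389) ≈ 67.43°.

67.43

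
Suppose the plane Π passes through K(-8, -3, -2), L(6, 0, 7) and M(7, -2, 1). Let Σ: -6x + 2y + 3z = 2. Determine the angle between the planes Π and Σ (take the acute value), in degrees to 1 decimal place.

82.2

KL = (14, 3, 9), KM = (15, 1, 3); a normal to Π is KL × KM = (0, 93, -31).
Using K: Π has equation 93y - 31z = -217.
cos θ = |n₁·n₂| / (|n₁||n₂|) = |93| / (√9610 · √49).
θ = arccos(0.13553) ≈ 82.2°.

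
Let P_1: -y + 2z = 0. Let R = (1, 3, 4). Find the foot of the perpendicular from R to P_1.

Foot = R − λn with λ = (n·R − d)/|n|² = (5 − 0)/5 = 1.
Foot = (1, 3, 4) − 1·(0, -1, 2) = (1, 4, 2).

(1, 4, 2)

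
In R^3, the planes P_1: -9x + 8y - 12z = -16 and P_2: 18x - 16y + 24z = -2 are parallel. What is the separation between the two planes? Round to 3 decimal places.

1.000

Rescale P_2 by 1/(-2): -9x + 8y - 12z = 1. Then distance = |-16 − 1| / √289 ≈ 1.000.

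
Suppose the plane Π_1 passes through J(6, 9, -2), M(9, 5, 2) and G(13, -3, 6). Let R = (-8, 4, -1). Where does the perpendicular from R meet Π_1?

(4, 7, -7)

JM = (3, -4, 4), JG = (7, -12, 8); a normal to Π_1 is JM × JG = (16, 4, -8).
Using J: Π_1 has equation 16x + 4y - 8z = 148.
Foot = R − λn with λ = (n·R − d)/|n|² = (-104 − 148)/336 = -3/4.
Foot = (-8, 4, -1) − (-3/4)·(16, 4, -8) = (4, 7, -7).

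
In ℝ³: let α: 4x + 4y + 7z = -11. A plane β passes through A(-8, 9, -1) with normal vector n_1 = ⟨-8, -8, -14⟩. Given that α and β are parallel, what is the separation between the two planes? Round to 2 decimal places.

β: n_1·r = n_1·A gives -8x - 8y - 14z = 6.
Rescale β by 1/(-2): 4x + 4y + 7z = -3. Then distance = |-11 − (-3)| / √81 ≈ 0.89.

0.89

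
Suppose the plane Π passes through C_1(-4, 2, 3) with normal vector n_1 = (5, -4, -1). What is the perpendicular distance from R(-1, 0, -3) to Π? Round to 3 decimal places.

Π: n_1·r = n_1·C_1 gives 5x - 4y - z = -31.
n·R − d = (5)·(-1) + (-4)·(0) + (-1)·(-3) − (-31) = 29; |n| = √42.
Distance = |29| / √42 = 29/√42 ≈ 4.475.

4.475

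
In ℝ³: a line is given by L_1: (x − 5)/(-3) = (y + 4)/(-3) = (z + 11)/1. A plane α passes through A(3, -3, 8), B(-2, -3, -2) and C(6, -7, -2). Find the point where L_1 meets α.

(2, -7, -10)

L_1 has direction (-3, -3, 1) through (5, -4, -11).
AB = (-5, 0, -10), AC = (3, -4, -10); a normal to α is AB × AC = (-40, -80, 20).
Using A: α has equation -40x - 80y + 20z = 280.
Substitute r = (5, -4, -11) + t(-3, -3, 1) into the plane: -100 + 380t = 280, so t = 1.
Intersection: (5, -4, -11) + 1·(-3, -3, 1) = (2, -7, -10).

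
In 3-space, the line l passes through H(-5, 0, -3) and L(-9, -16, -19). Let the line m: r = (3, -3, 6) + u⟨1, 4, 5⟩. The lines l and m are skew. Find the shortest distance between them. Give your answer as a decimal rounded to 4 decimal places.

8.4887

A direction vector for l is L − H = (-4, -16, -16).
Common perpendicular direction n = (-4, -16, -16) × (1, 4, 5) = (-16, 4, 0).
With w = (3, -3, 6) − (-5, 0, -3) = (8, -3, 9), w · n = -140.
Distance = |w · n| / |n| = |-140| / √272 ≈ 8.4887.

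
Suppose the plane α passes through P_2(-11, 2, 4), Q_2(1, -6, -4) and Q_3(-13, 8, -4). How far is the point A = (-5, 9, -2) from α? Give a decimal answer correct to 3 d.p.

P_2Q_2 = (12, -8, -8), P_2Q_3 = (-2, 6, -8); a normal to α is P_2Q_2 × P_2Q_3 = (112, 112, 56).
Using P_2: α has equation 112x + 112y + 56z = -784.
n·A − d = (112)·(-5) + (112)·(9) + (56)·(-2) − (-784) = 1120; |n| = √28224.
Distance = |1120| / √28224 = 1120/√28224 ≈ 6.667.

6.667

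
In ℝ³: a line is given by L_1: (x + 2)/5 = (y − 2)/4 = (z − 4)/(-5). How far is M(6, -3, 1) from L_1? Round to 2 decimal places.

L_1 has direction (5, 4, -5) through (-2, 2, 4).
Taking (-2, 2, 4) on L_1 with direction v = (5, 4, -5): w = M − (-2, 2, 4) = (8, -5, -3), and w × v = (37, 25, 57).
Distance = |w × v| / |v| = √5243 / √66 ≈ 8.91.

8.91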